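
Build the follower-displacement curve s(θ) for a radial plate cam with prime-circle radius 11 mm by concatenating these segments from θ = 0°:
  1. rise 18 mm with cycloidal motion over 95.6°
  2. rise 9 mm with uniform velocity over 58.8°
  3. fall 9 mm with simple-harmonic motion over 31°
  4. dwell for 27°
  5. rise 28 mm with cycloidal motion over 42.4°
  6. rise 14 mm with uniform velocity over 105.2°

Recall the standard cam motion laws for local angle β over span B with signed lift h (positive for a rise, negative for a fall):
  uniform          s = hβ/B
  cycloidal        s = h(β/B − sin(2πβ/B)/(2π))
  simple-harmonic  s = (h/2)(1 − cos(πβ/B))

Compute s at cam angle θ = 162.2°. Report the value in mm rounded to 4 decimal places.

seg 1 [0°–95.6°] cycloidal, h=18: full span → s += 18 → s = 18.0000
seg 2 [95.6°–154.4°] uniform, h=9: full span → s += 9 → s = 27.0000
seg 3 [154.4°–185.4°] simple-harmonic, h=-9: θ=162.2° here. β=7.8, B=31. -9/2·(1 − cos(π·0.2516)) = -1.3342 → s = 25.6658

25.6658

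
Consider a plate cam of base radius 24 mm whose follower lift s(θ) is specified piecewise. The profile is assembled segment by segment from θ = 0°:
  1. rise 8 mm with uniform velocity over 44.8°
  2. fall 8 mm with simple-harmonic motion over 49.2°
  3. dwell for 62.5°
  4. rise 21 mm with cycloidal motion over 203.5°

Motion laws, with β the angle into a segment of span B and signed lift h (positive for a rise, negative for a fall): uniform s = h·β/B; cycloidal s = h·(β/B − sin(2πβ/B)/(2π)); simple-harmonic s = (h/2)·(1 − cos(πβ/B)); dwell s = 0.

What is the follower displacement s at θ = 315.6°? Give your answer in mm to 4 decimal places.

seg 1 [0°–44.8°] uniform, h=8: full span → s += 8 → s = 8.0000
seg 2 [44.8°–94°] simple-harmonic, h=-8: full span → s += -8 → s = 0.0000
seg 3 [94°–156.5°] dwell: s stays 0.0000
seg 4 [156.5°–360°] cycloidal, h=21: θ=315.6° here. β=159.1, B=203.5. 21·(0.7818 − sin(2π·0.7818)/(2π)) = 19.6939 → s = 19.6939

19.6939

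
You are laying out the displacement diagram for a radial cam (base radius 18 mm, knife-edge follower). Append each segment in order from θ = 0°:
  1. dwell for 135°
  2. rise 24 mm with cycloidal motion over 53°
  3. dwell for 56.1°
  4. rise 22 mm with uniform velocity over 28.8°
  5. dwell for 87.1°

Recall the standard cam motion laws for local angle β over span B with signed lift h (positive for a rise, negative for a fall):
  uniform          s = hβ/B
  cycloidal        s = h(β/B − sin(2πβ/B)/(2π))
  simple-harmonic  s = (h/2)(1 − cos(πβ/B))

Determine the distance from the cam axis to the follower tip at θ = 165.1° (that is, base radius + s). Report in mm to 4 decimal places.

seg 1 [0°–135°] dwell: s stays 0.0000
seg 2 [135°–188°] cycloidal, h=24: θ=165.1° here. β=30.1, B=53. 24·(0.5679 − sin(2π·0.5679)/(2π)) = 15.2113 → s = 15.2113
radial distance = base radius + s = 18 + 15.2113 = 33.2113

33.2113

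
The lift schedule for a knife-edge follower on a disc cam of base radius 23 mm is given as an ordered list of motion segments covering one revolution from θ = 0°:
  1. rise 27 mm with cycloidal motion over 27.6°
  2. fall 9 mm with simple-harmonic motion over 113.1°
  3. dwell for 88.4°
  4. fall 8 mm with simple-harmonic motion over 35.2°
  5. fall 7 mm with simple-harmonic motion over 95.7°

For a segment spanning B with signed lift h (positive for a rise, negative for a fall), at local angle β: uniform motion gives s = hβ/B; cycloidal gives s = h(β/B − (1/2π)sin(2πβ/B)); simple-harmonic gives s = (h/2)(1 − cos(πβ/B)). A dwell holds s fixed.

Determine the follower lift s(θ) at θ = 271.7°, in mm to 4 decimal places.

seg 1 [0°–27.6°] cycloidal, h=27: full span → s += 27 → s = 27.0000
seg 2 [27.6°–140.7°] simple-harmonic, h=-9: full span → s += -9 → s = 18.0000
seg 3 [140.7°–229.1°] dwell: s stays 18.0000
seg 4 [229.1°–264.3°] simple-harmonic, h=-8: full span → s += -8 → s = 10.0000
seg 5 [264.3°–360°] simple-harmonic, h=-7: θ=271.7° here. β=7.4, B=95.7. -7/2·(1 − cos(π·0.0773)) = -0.1028 → s = 9.8972

9.8972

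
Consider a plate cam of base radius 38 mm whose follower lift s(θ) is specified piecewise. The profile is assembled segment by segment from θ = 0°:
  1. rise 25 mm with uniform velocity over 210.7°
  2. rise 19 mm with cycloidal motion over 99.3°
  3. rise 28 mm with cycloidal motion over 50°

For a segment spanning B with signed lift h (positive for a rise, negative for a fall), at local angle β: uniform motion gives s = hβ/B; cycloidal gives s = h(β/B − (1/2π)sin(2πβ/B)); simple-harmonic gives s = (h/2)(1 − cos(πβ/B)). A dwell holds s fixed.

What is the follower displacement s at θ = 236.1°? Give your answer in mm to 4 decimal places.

seg 1 [0°–210.7°] uniform, h=25: full span → s += 25 → s = 25.0000
seg 2 [210.7°–310°] cycloidal, h=19: θ=236.1° here. β=25.4, B=99.3. 19·(0.2558 − sin(2π·0.2558)/(2π)) = 1.8381 → s = 26.8381

26.8381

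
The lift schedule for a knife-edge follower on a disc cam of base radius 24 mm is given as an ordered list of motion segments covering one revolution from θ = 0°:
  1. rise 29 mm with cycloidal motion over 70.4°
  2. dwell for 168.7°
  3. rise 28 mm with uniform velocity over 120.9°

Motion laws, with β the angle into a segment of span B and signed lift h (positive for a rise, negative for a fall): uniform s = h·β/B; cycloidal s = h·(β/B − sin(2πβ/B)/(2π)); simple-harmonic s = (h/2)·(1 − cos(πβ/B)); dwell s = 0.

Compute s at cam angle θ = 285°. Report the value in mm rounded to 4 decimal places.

seg 1 [0°–70.4°] cycloidal, h=29: full span → s += 29 → s = 29.0000
seg 2 [70.4°–239.1°] dwell: s stays 29.0000
seg 3 [239.1°–360°] uniform, h=28: θ=285° here. β=45.9, B=120.9. 28·45.9/120.9 = 10.6303 → s = 39.6303

39.6303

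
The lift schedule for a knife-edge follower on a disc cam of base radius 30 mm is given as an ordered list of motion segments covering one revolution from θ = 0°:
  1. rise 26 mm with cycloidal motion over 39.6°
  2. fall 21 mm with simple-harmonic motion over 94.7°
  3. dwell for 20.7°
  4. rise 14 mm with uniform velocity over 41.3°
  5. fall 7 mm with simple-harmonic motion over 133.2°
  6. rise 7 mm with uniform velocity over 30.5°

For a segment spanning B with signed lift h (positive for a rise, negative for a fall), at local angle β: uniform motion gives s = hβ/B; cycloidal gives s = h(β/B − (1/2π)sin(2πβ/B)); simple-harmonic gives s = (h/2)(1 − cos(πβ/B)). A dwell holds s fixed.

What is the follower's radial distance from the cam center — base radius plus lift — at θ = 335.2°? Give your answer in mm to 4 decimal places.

seg 1 [0°–39.6°] cycloidal, h=26: full span → s += 26 → s = 26.0000
seg 2 [39.6°–134.3°] simple-harmonic, h=-21: full span → s += -21 → s = 5.0000
seg 3 [134.3°–155°] dwell: s stays 5.0000
seg 4 [155°–196.3°] uniform, h=14: full span → s += 14 → s = 19.0000
seg 5 [196.3°–329.5°] simple-harmonic, h=-7: full span → s += -7 → s = 12.0000
seg 6 [329.5°–360°] uniform, h=7: θ=335.2° here. β=5.7, B=30.5. 7·5.7/30.5 = 1.3082 → s = 13.3082
radial distance = base radius + s = 30 + 13.3082 = 43.3082

43.3082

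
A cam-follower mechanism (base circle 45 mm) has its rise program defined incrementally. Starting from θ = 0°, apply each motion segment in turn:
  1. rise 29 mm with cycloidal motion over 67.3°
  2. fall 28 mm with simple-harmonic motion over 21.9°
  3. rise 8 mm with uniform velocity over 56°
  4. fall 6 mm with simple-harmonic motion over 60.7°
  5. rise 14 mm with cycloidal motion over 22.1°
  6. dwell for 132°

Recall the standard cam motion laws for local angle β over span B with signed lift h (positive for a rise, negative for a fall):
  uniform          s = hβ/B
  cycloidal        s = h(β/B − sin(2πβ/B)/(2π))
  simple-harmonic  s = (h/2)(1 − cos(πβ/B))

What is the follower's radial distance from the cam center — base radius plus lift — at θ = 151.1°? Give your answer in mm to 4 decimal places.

seg 1 [0°–67.3°] cycloidal, h=29: full span → s += 29 → s = 29.0000
seg 2 [67.3°–89.2°] simple-harmonic, h=-28: full span → s += -28 → s = 1.0000
seg 3 [89.2°–145.2°] uniform, h=8: full span → s += 8 → s = 9.0000
seg 4 [145.2°–205.9°] simple-harmonic, h=-6: θ=151.1° here. β=5.9, B=60.7. -6/2·(1 − cos(π·0.0972)) = -0.1388 → s = 8.8612
radial distance = base radius + s = 45 + 8.8612 = 53.8612

53.8612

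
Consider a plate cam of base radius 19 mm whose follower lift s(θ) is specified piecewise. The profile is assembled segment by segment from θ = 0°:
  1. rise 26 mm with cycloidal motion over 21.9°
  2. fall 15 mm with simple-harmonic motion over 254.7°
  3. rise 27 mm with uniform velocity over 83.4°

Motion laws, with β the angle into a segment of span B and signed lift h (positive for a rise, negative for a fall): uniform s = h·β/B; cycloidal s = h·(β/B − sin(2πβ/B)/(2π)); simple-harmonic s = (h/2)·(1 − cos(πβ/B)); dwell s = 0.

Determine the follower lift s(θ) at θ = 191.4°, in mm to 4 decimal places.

seg 1 [0°–21.9°] cycloidal, h=26: full span → s += 26 → s = 26.0000
seg 2 [21.9°–276.6°] simple-harmonic, h=-15: θ=191.4° here. β=169.5, B=254.7. -15/2·(1 − cos(π·0.6655)) = -11.2259 → s = 14.7741

14.7741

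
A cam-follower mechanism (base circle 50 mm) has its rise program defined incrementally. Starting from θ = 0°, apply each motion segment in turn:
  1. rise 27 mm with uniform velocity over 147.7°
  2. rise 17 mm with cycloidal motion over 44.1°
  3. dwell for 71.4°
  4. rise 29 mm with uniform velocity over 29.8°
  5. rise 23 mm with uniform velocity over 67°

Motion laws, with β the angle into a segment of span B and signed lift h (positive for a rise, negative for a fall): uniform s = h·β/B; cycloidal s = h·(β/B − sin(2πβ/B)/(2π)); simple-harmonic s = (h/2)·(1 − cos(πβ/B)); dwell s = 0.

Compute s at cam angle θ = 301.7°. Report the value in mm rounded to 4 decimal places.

seg 1 [0°–147.7°] uniform, h=27: full span → s += 27 → s = 27.0000
seg 2 [147.7°–191.8°] cycloidal, h=17: full span → s += 17 → s = 44.0000
seg 3 [191.8°–263.2°] dwell: s stays 44.0000
seg 4 [263.2°–293°] uniform, h=29: full span → s += 29 → s = 73.0000
seg 5 [293°–360°] uniform, h=23: θ=301.7° here. β=8.7, B=67. 23·8.7/67 = 2.9866 → s = 75.9866

75.9866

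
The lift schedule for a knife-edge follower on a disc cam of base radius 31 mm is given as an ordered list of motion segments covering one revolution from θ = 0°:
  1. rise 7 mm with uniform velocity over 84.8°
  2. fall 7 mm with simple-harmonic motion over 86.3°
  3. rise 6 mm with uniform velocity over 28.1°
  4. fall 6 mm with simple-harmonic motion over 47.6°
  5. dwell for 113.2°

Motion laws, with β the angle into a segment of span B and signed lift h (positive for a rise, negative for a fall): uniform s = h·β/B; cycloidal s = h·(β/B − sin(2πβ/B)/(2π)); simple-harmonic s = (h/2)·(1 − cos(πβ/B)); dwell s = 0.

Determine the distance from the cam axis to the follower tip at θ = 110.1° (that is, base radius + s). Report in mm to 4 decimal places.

seg 1 [0°–84.8°] uniform, h=7: full span → s += 7 → s = 7.0000
seg 2 [84.8°–171.1°] simple-harmonic, h=-7: θ=110.1° here. β=25.3, B=86.3. -7/2·(1 − cos(π·0.2932)) = -1.3824 → s = 5.6176
radial distance = base radius + s = 31 + 5.6176 = 36.6176

36.6176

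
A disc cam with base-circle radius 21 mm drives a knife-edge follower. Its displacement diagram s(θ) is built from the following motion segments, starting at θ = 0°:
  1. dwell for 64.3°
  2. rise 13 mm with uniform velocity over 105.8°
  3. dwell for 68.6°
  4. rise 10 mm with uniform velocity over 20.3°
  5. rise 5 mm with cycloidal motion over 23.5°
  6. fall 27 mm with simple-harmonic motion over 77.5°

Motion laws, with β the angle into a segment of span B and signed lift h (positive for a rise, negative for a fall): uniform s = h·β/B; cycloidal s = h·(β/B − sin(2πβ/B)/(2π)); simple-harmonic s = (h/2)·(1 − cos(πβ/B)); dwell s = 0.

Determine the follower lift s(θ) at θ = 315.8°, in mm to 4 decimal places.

seg 1 [0°–64.3°] dwell: s stays 0.0000
seg 2 [64.3°–170.1°] uniform, h=13: full span → s += 13 → s = 13.0000
seg 3 [170.1°–238.7°] dwell: s stays 13.0000
seg 4 [238.7°–259°] uniform, h=10: full span → s += 10 → s = 23.0000
seg 5 [259°–282.5°] cycloidal, h=5: full span → s += 5 → s = 28.0000
seg 6 [282.5°–360°] simple-harmonic, h=-27: θ=315.8° here. β=33.3, B=77.5. -27/2·(1 − cos(π·0.4297)) = -10.5417 → s = 17.4583

17.4583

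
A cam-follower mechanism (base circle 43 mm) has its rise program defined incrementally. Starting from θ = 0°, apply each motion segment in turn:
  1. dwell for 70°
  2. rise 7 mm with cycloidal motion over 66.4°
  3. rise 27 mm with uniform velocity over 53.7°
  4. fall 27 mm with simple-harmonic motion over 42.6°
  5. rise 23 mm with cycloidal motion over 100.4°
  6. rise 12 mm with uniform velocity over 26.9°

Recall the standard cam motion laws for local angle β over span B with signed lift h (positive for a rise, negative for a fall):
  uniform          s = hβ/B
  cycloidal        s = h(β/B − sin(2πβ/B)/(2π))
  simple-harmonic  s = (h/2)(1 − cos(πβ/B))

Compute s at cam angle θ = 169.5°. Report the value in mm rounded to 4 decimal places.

seg 1 [0°–70°] dwell: s stays 0.0000
seg 2 [70°–136.4°] cycloidal, h=7: full span → s += 7 → s = 7.0000
seg 3 [136.4°–190.1°] uniform, h=27: θ=169.5° here. β=33.1, B=53.7. 27·33.1/53.7 = 16.6425 → s = 23.6425

23.6425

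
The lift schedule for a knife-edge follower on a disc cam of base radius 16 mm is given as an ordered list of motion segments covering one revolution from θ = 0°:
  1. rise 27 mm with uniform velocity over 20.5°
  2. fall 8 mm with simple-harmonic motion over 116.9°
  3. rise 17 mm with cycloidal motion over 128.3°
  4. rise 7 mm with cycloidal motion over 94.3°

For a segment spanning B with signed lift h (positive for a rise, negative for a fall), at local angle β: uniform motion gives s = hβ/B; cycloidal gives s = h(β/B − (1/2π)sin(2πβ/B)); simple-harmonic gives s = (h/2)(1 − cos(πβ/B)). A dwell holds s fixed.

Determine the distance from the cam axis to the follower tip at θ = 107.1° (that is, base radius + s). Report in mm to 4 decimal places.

seg 1 [0°–20.5°] uniform, h=27: full span → s += 27 → s = 27.0000
seg 2 [20.5°–137.4°] simple-harmonic, h=-8: θ=107.1° here. β=86.6, B=116.9. -8/2·(1 − cos(π·0.7408)) = -6.7455 → s = 20.2545
radial distance = base radius + s = 16 + 20.2545 = 36.2545

36.2545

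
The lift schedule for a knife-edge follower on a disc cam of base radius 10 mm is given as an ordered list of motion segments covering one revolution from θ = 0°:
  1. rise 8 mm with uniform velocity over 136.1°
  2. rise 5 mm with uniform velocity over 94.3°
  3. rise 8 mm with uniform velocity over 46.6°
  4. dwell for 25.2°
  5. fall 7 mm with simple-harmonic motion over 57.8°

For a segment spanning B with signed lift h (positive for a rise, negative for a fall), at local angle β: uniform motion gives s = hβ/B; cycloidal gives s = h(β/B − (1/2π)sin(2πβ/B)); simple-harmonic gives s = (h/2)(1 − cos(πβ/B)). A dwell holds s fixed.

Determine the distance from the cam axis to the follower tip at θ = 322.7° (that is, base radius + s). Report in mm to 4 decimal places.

seg 1 [0°–136.1°] uniform, h=8: full span → s += 8 → s = 8.0000
seg 2 [136.1°–230.4°] uniform, h=5: full span → s += 5 → s = 13.0000
seg 3 [230.4°–277°] uniform, h=8: full span → s += 8 → s = 21.0000
seg 4 [277°–302.2°] dwell: s stays 21.0000
seg 5 [302.2°–360°] simple-harmonic, h=-7: θ=322.7° here. β=20.5, B=57.8. -7/2·(1 − cos(π·0.3547)) = -1.9570 → s = 19.0430
radial distance = base radius + s = 10 + 19.0430 = 29.0430

29.0430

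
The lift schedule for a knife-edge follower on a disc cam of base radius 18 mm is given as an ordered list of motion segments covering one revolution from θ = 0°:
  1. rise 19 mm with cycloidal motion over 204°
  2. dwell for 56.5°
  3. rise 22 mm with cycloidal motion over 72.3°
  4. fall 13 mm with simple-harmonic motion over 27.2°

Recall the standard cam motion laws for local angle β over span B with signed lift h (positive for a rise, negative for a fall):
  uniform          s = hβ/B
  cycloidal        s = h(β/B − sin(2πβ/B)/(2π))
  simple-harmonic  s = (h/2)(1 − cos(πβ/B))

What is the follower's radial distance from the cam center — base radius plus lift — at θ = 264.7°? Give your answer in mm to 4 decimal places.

seg 1 [0°–204°] cycloidal, h=19: full span → s += 19 → s = 19.0000
seg 2 [204°–260.5°] dwell: s stays 19.0000
seg 3 [260.5°–332.8°] cycloidal, h=22: θ=264.7° here. β=4.2, B=72.3. 22·(0.0581 − sin(2π·0.0581)/(2π)) = 0.0282 → s = 19.0282
radial distance = base radius + s = 18 + 19.0282 = 37.0282

37.0282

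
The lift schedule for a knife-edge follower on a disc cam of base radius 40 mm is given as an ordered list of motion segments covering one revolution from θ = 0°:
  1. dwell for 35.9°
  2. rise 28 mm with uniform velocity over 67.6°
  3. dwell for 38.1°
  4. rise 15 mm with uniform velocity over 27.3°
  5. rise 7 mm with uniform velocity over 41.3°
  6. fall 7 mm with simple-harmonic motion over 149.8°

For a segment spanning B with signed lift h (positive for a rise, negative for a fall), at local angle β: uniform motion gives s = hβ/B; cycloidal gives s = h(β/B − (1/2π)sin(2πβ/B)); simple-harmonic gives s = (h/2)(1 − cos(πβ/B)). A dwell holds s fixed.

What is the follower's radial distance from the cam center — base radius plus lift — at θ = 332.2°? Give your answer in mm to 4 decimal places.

seg 1 [0°–35.9°] dwell: s stays 0.0000
seg 2 [35.9°–103.5°] uniform, h=28: full span → s += 28 → s = 28.0000
seg 3 [103.5°–141.6°] dwell: s stays 28.0000
seg 4 [141.6°–168.9°] uniform, h=15: full span → s += 15 → s = 43.0000
seg 5 [168.9°–210.2°] uniform, h=7: full span → s += 7 → s = 50.0000
seg 6 [210.2°–360°] simple-harmonic, h=-7: θ=332.2° here. β=122, B=149.8. -7/2·(1 − cos(π·0.8144)) = -6.4218 → s = 43.5782
radial distance = base radius + s = 40 + 43.5782 = 83.5782

83.5782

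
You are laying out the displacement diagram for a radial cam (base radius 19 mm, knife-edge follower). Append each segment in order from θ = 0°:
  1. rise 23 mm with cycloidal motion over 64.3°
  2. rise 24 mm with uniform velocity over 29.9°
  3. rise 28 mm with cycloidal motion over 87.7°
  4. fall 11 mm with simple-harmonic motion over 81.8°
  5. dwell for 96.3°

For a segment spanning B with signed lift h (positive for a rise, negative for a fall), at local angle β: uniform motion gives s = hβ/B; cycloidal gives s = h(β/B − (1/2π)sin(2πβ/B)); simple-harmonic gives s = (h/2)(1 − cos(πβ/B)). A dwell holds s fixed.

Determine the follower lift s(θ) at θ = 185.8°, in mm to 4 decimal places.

seg 1 [0°–64.3°] cycloidal, h=23: full span → s += 23 → s = 23.0000
seg 2 [64.3°–94.2°] uniform, h=24: full span → s += 24 → s = 47.0000
seg 3 [94.2°–181.9°] cycloidal, h=28: full span → s += 28 → s = 75.0000
seg 4 [181.9°–263.7°] simple-harmonic, h=-11: θ=185.8° here. β=3.9, B=81.8. -11/2·(1 − cos(π·0.0477)) = -0.0616 → s = 74.9384

74.9384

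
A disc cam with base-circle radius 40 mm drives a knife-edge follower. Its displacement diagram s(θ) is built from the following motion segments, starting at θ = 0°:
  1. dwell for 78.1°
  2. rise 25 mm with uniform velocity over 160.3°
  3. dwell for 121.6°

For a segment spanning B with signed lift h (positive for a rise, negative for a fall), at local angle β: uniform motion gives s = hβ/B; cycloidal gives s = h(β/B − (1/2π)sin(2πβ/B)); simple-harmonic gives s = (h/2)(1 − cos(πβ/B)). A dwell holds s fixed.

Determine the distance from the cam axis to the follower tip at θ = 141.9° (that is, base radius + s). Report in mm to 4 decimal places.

seg 1 [0°–78.1°] dwell: s stays 0.0000
seg 2 [78.1°–238.4°] uniform, h=25: θ=141.9° here. β=63.8, B=160.3. 25·63.8/160.3 = 9.9501 → s = 9.9501
radial distance = base radius + s = 40 + 9.9501 = 49.9501

49.9501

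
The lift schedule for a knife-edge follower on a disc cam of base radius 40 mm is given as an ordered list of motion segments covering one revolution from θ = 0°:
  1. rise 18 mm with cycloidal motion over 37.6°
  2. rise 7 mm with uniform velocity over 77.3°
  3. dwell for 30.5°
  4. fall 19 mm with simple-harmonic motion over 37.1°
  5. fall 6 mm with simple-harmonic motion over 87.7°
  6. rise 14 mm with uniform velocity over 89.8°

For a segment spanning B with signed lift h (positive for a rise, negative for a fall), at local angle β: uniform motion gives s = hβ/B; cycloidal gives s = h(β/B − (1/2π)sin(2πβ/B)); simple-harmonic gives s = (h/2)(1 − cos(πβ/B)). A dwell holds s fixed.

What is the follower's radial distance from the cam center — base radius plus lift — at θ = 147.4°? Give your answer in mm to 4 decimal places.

seg 1 [0°–37.6°] cycloidal, h=18: full span → s += 18 → s = 18.0000
seg 2 [37.6°–114.9°] uniform, h=7: full span → s += 7 → s = 25.0000
seg 3 [114.9°–145.4°] dwell: s stays 25.0000
seg 4 [145.4°–182.5°] simple-harmonic, h=-19: θ=147.4° here. β=2, B=37.1. -19/2·(1 − cos(π·0.0539)) = -0.1359 → s = 24.8641
radial distance = base radius + s = 40 + 24.8641 = 64.8641

64.8641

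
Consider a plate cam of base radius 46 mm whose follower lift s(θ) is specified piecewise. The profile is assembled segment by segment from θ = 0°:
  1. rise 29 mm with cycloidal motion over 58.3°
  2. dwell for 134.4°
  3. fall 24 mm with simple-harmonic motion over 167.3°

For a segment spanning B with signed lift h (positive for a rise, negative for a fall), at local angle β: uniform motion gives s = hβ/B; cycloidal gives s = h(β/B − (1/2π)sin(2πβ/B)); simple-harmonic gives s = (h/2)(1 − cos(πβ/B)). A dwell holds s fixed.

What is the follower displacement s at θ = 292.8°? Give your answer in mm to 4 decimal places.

seg 1 [0°–58.3°] cycloidal, h=29: full span → s += 29 → s = 29.0000
seg 2 [58.3°–192.7°] dwell: s stays 29.0000
seg 3 [192.7°–360°] simple-harmonic, h=-24: θ=292.8° here. β=100.1, B=167.3. -24/2·(1 − cos(π·0.5983)) = -15.6481 → s = 13.3519

13.3519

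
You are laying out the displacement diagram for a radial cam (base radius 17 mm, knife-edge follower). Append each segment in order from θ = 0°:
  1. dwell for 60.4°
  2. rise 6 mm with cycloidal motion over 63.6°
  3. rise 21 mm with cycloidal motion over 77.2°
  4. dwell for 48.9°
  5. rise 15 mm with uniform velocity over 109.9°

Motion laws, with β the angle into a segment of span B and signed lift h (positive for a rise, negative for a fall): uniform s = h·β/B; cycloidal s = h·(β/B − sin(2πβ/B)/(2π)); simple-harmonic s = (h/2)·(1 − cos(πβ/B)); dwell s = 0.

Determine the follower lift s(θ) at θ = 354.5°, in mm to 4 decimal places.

seg 1 [0°–60.4°] dwell: s stays 0.0000
seg 2 [60.4°–124°] cycloidal, h=6: full span → s += 6 → s = 6.0000
seg 3 [124°–201.2°] cycloidal, h=21: full span → s += 21 → s = 27.0000
seg 4 [201.2°–250.1°] dwell: s stays 27.0000
seg 5 [250.1°–360°] uniform, h=15: θ=354.5° here. β=104.4, B=109.9. 15·104.4/109.9 = 14.2493 → s = 41.2493

41.2493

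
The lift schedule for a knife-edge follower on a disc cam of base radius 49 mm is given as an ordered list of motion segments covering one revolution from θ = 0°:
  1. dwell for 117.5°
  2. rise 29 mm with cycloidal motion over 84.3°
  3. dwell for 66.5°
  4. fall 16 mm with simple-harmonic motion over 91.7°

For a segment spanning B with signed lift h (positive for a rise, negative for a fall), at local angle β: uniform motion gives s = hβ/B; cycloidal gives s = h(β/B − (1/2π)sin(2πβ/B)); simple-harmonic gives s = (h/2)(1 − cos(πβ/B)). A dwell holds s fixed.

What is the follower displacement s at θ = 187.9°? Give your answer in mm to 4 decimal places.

seg 1 [0°–117.5°] dwell: s stays 0.0000
seg 2 [117.5°–201.8°] cycloidal, h=29: θ=187.9° here. β=70.4, B=84.3. 29·(0.8351 − sin(2π·0.8351)/(2π)) = 28.1894 → s = 28.1894

28.1894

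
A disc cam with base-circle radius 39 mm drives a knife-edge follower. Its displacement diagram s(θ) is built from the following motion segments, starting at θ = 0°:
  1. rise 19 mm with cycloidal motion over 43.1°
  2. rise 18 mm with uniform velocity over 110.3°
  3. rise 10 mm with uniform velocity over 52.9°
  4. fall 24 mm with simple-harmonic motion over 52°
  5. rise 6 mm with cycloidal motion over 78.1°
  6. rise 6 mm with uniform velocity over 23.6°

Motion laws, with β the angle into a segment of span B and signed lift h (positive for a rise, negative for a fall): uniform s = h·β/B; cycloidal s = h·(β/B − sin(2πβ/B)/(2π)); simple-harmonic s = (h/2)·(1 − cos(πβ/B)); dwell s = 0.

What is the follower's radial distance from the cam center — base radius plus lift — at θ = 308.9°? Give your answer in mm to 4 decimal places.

seg 1 [0°–43.1°] cycloidal, h=19: full span → s += 19 → s = 19.0000
seg 2 [43.1°–153.4°] uniform, h=18: full span → s += 18 → s = 37.0000
seg 3 [153.4°–206.3°] uniform, h=10: full span → s += 10 → s = 47.0000
seg 4 [206.3°–258.3°] simple-harmonic, h=-24: full span → s += -24 → s = 23.0000
seg 5 [258.3°–336.4°] cycloidal, h=6: θ=308.9° here. β=50.6, B=78.1. 6·(0.6479 − sin(2π·0.6479)/(2π)) = 4.6524 → s = 27.6524
radial distance = base radius + s = 39 + 27.6524 = 66.6524

66.6524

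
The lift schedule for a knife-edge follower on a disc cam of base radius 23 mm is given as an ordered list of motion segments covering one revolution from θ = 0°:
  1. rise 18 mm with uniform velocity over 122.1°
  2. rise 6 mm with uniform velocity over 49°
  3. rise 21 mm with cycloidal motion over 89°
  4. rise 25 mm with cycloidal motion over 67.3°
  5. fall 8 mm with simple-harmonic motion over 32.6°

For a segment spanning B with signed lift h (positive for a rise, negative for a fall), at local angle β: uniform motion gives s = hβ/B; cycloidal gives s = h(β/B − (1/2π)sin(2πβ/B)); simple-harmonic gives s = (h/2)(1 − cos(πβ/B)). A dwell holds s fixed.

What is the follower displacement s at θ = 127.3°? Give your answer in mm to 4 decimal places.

seg 1 [0°–122.1°] uniform, h=18: full span → s += 18 → s = 18.0000
seg 2 [122.1°–171.1°] uniform, h=6: θ=127.3° here. β=5.2, B=49. 6·5.2/49 = 0.6367 → s = 18.6367

18.6367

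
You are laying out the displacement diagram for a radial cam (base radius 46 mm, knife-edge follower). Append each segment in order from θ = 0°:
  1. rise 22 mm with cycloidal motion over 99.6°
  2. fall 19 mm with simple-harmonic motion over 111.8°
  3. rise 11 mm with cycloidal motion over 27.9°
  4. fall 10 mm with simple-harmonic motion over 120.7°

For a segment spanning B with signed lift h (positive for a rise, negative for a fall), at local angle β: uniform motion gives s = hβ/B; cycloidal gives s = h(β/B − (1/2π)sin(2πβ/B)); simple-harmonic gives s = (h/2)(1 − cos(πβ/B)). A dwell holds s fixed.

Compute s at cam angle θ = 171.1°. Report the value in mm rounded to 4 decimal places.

seg 1 [0°–99.6°] cycloidal, h=22: full span → s += 22 → s = 22.0000
seg 2 [99.6°–211.4°] simple-harmonic, h=-19: θ=171.1° here. β=71.5, B=111.8. -19/2·(1 − cos(π·0.6395)) = -13.5323 → s = 8.4677

8.4677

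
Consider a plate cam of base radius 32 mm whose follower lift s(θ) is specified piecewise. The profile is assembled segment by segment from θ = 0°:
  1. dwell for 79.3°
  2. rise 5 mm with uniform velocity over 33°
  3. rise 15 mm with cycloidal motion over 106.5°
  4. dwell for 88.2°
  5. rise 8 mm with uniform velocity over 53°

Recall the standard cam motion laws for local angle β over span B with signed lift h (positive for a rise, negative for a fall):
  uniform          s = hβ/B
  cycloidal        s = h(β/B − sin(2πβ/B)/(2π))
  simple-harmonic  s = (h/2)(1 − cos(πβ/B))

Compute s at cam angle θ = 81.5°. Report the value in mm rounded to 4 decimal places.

seg 1 [0°–79.3°] dwell: s stays 0.0000
seg 2 [79.3°–112.3°] uniform, h=5: θ=81.5° here. β=2.2, B=33. 5·2.2/33 = 0.3333 → s = 0.3333

0.3333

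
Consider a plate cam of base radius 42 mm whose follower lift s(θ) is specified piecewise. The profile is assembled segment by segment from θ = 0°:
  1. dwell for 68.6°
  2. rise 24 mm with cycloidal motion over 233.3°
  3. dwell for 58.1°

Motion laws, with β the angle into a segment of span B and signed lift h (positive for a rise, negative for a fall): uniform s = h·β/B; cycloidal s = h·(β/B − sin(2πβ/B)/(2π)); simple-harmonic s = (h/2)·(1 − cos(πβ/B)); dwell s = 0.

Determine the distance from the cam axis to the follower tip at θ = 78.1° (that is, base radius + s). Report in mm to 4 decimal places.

seg 1 [0°–68.6°] dwell: s stays 0.0000
seg 2 [68.6°–301.9°] cycloidal, h=24: θ=78.1° here. β=9.5, B=233.3. 24·(0.0407 − sin(2π·0.0407)/(2π)) = 0.0106 → s = 0.0106
radial distance = base radius + s = 42 + 0.0106 = 42.0106

42.0106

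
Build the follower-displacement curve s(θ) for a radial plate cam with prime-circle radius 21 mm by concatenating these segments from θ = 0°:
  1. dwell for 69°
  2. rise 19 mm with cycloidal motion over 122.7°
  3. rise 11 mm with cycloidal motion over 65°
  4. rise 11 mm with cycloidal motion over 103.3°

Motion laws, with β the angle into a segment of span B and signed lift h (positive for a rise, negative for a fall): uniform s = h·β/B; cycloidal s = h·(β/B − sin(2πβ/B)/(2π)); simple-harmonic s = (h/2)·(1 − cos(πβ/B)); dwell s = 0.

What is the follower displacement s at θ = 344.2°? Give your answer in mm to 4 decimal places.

seg 1 [0°–69°] dwell: s stays 0.0000
seg 2 [69°–191.7°] cycloidal, h=19: full span → s += 19 → s = 19.0000
seg 3 [191.7°–256.7°] cycloidal, h=11: full span → s += 11 → s = 30.0000
seg 4 [256.7°–360°] cycloidal, h=11: θ=344.2° here. β=87.5, B=103.3. 11·(0.8470 − sin(2π·0.8470)/(2π)) = 10.7527 → s = 40.7527

40.7527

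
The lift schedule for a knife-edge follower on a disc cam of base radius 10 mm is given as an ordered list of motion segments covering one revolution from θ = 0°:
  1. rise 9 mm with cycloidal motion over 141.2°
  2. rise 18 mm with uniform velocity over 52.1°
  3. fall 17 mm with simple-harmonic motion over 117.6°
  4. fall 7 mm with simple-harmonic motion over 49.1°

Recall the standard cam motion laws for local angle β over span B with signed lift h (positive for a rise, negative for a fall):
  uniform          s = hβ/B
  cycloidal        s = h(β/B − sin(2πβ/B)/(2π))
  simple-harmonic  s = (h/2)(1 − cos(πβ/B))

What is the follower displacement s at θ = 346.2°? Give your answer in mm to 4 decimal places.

seg 1 [0°–141.2°] cycloidal, h=9: full span → s += 9 → s = 9.0000
seg 2 [141.2°–193.3°] uniform, h=18: full span → s += 18 → s = 27.0000
seg 3 [193.3°–310.9°] simple-harmonic, h=-17: full span → s += -17 → s = 10.0000
seg 4 [310.9°–360°] simple-harmonic, h=-7: θ=346.2° here. β=35.3, B=49.1. -7/2·(1 − cos(π·0.7189)) = -5.7220 → s = 4.2780

4.2780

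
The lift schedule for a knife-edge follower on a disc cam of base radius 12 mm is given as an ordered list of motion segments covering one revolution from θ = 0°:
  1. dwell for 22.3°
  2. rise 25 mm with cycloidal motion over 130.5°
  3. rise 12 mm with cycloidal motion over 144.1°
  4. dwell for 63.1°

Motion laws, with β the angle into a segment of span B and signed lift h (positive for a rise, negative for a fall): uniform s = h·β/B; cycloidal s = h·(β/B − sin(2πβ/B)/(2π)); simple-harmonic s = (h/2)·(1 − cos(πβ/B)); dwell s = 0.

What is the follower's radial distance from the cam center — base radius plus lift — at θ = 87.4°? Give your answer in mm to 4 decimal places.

seg 1 [0°–22.3°] dwell: s stays 0.0000
seg 2 [22.3°–152.8°] cycloidal, h=25: θ=87.4° here. β=65.1, B=130.5. 25·(0.4989 − sin(2π·0.4989)/(2π)) = 12.4425 → s = 12.4425
radial distance = base radius + s = 12 + 12.4425 = 24.4425

24.4425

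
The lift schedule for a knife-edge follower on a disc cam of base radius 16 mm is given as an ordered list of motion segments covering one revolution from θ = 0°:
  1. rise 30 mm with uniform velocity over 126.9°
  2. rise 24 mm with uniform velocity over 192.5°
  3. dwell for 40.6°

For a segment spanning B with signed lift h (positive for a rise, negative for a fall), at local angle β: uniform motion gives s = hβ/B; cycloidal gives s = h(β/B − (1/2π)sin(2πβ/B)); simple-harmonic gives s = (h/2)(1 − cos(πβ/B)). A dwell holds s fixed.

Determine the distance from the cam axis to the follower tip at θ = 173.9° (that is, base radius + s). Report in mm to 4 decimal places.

seg 1 [0°–126.9°] uniform, h=30: full span → s += 30 → s = 30.0000
seg 2 [126.9°–319.4°] uniform, h=24: θ=173.9° here. β=47, B=192.5. 24·47/192.5 = 5.8597 → s = 35.8597
radial distance = base radius + s = 16 + 35.8597 = 51.8597

51.8597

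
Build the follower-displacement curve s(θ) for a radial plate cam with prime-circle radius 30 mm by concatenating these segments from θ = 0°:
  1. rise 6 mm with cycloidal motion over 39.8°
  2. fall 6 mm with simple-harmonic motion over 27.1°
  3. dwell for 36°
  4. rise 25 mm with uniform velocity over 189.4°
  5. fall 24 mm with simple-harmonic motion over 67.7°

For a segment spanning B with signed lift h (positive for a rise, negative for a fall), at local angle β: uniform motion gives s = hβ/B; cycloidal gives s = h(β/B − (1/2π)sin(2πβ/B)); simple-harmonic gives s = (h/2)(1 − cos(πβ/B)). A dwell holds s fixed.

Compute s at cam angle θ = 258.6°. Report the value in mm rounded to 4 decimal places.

seg 1 [0°–39.8°] cycloidal, h=6: full span → s += 6 → s = 6.0000
seg 2 [39.8°–66.9°] simple-harmonic, h=-6: full span → s += -6 → s = 0.0000
seg 3 [66.9°–102.9°] dwell: s stays 0.0000
seg 4 [102.9°–292.3°] uniform, h=25: θ=258.6° here. β=155.7, B=189.4. 25·155.7/189.4 = 20.5517 → s = 20.5517

20.5517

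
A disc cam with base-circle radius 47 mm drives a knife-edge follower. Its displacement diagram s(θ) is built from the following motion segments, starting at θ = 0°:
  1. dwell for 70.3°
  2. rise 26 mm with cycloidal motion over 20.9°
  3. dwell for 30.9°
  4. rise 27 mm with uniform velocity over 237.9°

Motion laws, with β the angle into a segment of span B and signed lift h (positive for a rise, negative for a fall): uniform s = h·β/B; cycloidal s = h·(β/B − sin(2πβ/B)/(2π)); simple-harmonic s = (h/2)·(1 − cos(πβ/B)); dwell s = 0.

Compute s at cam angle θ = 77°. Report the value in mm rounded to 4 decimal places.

seg 1 [0°–70.3°] dwell: s stays 0.0000
seg 2 [70.3°–91.2°] cycloidal, h=26: θ=77° here. β=6.7, B=20.9. 26·(0.3206 − sin(2π·0.3206)/(2π)) = 4.5971 → s = 4.5971

4.5971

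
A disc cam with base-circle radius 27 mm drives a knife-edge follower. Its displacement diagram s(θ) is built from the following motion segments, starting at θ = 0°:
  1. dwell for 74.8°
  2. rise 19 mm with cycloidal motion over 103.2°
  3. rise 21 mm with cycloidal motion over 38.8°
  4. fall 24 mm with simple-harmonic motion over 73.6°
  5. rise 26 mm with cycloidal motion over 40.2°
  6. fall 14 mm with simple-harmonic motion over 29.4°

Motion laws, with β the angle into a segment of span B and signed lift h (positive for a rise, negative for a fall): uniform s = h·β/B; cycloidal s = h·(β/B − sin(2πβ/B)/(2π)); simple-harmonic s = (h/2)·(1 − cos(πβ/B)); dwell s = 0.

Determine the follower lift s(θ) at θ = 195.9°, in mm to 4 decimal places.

seg 1 [0°–74.8°] dwell: s stays 0.0000
seg 2 [74.8°–178°] cycloidal, h=19: full span → s += 19 → s = 19.0000
seg 3 [178°–216.8°] cycloidal, h=21: θ=195.9° here. β=17.9, B=38.8. 21·(0.4613 − sin(2π·0.4613)/(2π)) = 8.8842 → s = 27.8842

27.8842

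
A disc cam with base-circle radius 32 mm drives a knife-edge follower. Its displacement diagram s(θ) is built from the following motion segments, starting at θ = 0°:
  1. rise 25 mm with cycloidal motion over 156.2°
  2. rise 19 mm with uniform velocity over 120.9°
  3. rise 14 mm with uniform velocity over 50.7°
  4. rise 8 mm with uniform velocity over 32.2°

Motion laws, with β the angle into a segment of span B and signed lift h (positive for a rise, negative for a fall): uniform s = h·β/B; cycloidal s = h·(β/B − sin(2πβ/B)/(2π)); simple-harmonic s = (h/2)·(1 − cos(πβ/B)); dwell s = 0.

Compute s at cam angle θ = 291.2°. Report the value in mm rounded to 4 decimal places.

seg 1 [0°–156.2°] cycloidal, h=25: full span → s += 25 → s = 25.0000
seg 2 [156.2°–277.1°] uniform, h=19: full span → s += 19 → s = 44.0000
seg 3 [277.1°–327.8°] uniform, h=14: θ=291.2° here. β=14.1, B=50.7. 14·14.1/50.7 = 3.8935 → s = 47.8935

47.8935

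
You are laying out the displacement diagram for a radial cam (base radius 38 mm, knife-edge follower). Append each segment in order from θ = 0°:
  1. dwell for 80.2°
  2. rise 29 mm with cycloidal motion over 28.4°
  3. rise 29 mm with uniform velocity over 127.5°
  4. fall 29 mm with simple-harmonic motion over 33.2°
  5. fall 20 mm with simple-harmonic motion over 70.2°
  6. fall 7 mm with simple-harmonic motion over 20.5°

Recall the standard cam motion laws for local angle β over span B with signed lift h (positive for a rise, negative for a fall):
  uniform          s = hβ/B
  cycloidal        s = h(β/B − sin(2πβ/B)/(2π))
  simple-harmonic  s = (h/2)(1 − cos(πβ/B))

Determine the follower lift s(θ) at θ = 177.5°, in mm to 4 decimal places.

seg 1 [0°–80.2°] dwell: s stays 0.0000
seg 2 [80.2°–108.6°] cycloidal, h=29: full span → s += 29 → s = 29.0000
seg 3 [108.6°–236.1°] uniform, h=29: θ=177.5° here. β=68.9, B=127.5. 29·68.9/127.5 = 15.6714 → s = 44.6714

44.6714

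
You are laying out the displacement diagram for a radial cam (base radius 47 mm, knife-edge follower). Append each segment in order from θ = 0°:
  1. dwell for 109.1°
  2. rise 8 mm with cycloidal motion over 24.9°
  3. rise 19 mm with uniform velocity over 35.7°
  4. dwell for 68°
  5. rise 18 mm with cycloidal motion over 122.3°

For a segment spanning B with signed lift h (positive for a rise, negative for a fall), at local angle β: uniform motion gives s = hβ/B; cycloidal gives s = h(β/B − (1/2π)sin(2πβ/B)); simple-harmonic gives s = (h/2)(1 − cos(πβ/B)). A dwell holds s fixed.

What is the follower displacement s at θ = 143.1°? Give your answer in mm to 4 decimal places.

seg 1 [0°–109.1°] dwell: s stays 0.0000
seg 2 [109.1°–134°] cycloidal, h=8: full span → s += 8 → s = 8.0000
seg 3 [134°–169.7°] uniform, h=19: θ=143.1° here. β=9.1, B=35.7. 19·9.1/35.7 = 4.8431 → s = 12.8431

12.8431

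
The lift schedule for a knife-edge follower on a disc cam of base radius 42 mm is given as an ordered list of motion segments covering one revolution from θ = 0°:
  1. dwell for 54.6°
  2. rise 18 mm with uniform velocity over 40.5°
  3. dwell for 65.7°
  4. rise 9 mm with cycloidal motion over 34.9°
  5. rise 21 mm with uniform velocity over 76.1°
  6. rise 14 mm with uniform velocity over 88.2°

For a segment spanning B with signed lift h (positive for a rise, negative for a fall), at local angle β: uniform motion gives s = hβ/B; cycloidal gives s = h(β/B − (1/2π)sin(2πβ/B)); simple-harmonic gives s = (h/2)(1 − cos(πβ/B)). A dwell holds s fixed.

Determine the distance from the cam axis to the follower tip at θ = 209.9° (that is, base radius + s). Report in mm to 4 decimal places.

seg 1 [0°–54.6°] dwell: s stays 0.0000
seg 2 [54.6°–95.1°] uniform, h=18: full span → s += 18 → s = 18.0000
seg 3 [95.1°–160.8°] dwell: s stays 18.0000
seg 4 [160.8°–195.7°] cycloidal, h=9: full span → s += 9 → s = 27.0000
seg 5 [195.7°–271.8°] uniform, h=21: θ=209.9° here. β=14.2, B=76.1. 21·14.2/76.1 = 3.9185 → s = 30.9185
radial distance = base radius + s = 42 + 30.9185 = 72.9185

72.9185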